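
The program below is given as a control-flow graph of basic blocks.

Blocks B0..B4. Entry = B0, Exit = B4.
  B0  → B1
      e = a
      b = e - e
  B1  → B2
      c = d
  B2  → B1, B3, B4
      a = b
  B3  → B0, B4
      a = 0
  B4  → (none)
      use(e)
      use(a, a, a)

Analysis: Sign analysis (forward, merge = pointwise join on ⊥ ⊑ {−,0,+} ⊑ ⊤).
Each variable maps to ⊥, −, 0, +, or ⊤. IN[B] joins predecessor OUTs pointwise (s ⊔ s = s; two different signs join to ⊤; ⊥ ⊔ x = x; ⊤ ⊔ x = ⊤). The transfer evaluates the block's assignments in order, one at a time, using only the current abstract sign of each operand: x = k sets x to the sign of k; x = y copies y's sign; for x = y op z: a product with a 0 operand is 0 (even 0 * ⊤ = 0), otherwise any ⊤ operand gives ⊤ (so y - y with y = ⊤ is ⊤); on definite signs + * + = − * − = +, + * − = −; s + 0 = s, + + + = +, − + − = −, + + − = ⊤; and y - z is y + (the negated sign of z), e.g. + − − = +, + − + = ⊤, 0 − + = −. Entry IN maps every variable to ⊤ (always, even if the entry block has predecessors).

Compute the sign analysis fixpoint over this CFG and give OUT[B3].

Answer: {a: 0, b: ⊤, c: ⊤, d: ⊤, e: ⊤, f: ⊤}

Derivation:
Per-block solution:
  B0: | IN=(all ⊤) | OUT=(all ⊤)
  B1: | IN=(all ⊤) | OUT=(all ⊤)
  B2: | IN=(all ⊤) | OUT=(all ⊤)
  B3: | IN=(all ⊤) | OUT={a:0; rest ⊤}
  B4: | IN=(all ⊤) | OUT=(all ⊤)

Merge at B3: IN[B3] = OUT[B2] = {a: ⊤, b: ⊤, c: ⊤, d: ⊤, e: ⊤, f: ⊤}
Applying B3's transfer function to that IN value gives OUT[B3] (row B3 above).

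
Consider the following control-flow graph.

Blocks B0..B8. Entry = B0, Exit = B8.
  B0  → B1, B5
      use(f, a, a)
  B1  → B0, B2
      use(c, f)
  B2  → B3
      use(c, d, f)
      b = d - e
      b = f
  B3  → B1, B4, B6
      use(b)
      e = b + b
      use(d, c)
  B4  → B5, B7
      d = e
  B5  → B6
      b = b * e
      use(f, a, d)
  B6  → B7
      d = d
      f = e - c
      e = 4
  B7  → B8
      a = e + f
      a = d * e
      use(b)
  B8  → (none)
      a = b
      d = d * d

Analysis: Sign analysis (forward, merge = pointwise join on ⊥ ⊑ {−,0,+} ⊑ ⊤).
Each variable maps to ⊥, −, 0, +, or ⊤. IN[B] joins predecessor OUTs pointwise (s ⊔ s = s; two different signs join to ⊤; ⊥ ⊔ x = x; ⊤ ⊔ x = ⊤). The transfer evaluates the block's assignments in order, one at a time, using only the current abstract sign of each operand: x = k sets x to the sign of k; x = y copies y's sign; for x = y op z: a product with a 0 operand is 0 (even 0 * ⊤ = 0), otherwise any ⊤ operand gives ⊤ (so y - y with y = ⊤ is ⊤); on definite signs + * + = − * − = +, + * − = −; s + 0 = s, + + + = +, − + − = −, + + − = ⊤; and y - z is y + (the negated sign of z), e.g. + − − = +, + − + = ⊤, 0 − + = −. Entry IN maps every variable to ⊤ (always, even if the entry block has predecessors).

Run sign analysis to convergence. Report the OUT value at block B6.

Answer: {a: ⊤, b: ⊤, c: ⊤, d: ⊤, e: +, f: ⊤}

Trace:
Fixpoint table:
  B0: | IN=(all ⊤) | OUT=(all ⊤)
  B1: | IN=(all ⊤) | OUT=(all ⊤)
  B2: | IN=(all ⊤) | OUT=(all ⊤)
  B3: | IN=(all ⊤) | OUT=(all ⊤)
  B4: | IN=(all ⊤) | OUT=(all ⊤)
  B5: | IN=(all ⊤) | OUT=(all ⊤)
  B6: | IN=(all ⊤) | OUT={e:+; rest ⊤}
  B7: | IN=(all ⊤) | OUT=(all ⊤)
  B8: | IN=(all ⊤) | OUT=(all ⊤)

Merge at B6: IN[B6] = OUT[B3] ⊔ OUT[B5] = {a: ⊤, b: ⊤, c: ⊤, d: ⊤, e: ⊤, f: ⊤}
Applying B6's transfer function to that IN value gives OUT[B6] (row B6 above).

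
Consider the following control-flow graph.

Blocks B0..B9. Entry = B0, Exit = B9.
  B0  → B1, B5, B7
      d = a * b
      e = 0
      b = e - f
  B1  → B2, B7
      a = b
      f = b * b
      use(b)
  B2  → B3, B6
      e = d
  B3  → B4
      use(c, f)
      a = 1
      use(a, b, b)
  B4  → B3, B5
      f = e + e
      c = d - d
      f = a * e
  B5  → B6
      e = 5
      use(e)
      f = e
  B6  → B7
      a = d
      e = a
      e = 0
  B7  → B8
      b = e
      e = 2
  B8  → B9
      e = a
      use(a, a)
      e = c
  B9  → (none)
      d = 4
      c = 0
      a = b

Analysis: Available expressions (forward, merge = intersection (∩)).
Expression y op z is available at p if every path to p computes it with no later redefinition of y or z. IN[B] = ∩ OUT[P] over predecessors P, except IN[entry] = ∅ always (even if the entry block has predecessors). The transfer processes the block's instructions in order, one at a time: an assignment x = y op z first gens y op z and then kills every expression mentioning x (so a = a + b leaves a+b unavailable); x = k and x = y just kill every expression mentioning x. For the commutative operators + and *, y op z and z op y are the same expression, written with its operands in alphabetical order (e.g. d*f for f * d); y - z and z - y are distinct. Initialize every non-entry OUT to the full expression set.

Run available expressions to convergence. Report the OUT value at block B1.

Answer: {b*b}

Trace:
Per-block solution:
  B0: | IN={} | OUT={e-f}
  B1: | IN={e-f} | OUT={b*b}
  B2: | IN={b*b} | OUT={b*b}
  B3: | IN={b*b} | OUT={b*b}
  B4: | IN={b*b} | OUT={a*e, b*b, d-d, e+e}
  B5: | IN={} | OUT={}
  B6: | IN={} | OUT={}
  B7: | IN={} | OUT={}
  B8: | IN={} | OUT={}
  B9: | IN={} | OUT={}

Merge at B1: IN[B1] = OUT[B0] = {e-f}
Applying B1's transfer function to that IN value gives OUT[B1] (row B1 above).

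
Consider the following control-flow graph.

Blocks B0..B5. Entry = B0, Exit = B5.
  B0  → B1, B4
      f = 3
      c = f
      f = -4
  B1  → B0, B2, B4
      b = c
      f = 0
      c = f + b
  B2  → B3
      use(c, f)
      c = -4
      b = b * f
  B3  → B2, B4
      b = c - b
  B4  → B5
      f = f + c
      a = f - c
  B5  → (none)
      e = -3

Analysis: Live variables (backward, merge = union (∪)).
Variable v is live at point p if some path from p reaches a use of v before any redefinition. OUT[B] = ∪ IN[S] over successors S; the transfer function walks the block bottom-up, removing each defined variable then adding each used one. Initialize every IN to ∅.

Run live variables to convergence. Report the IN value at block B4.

Converged values:
  B0:   IN={}   OUT={c, f}
  B1:   IN={c}   OUT={b, c, f}
  B2:   IN={b, c, f}   OUT={b, c, f}
  B3:   IN={b, c, f}   OUT={b, c, f}
  B4:   IN={c, f}   OUT={}
  B5:   IN={}   OUT={}

Merge at B4: OUT[B4] = IN[B5] = {}
Applying B4's transfer function to that OUT value gives IN[B4] (row B4 above).

Answer: {c, f}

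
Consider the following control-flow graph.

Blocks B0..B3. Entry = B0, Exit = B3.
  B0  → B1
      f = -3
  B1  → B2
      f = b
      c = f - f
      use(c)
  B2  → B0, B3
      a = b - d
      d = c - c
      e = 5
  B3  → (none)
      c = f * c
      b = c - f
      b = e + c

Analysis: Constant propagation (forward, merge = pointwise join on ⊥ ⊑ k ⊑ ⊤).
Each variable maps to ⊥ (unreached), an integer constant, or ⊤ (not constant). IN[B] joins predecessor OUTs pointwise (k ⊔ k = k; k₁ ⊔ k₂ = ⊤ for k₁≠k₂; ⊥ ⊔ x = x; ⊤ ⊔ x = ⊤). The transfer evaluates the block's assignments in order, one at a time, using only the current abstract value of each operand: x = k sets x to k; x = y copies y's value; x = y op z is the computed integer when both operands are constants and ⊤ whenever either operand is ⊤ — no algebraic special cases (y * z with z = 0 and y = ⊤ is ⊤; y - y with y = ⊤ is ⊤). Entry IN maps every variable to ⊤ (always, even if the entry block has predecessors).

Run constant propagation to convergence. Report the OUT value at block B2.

Answer: {a: ⊤, b: ⊤, c: ⊤, d: ⊤, e: 5, f: ⊤}

Working:
Per-block solution:
  B0: | IN=(all ⊤) | OUT={f:-3; rest ⊤}
  B1: | IN={f:-3; rest ⊤} | OUT=(all ⊤)
  B2: | IN=(all ⊤) | OUT={e:5; rest ⊤}
  B3: | IN={e:5; rest ⊤} | OUT={e:5; rest ⊤}

Merge at B2: IN[B2] = OUT[B1] = {a: ⊤, b: ⊤, c: ⊤, d: ⊤, e: ⊤, f: ⊤}
Applying B2's transfer function to that IN value gives OUT[B2] (row B2 above).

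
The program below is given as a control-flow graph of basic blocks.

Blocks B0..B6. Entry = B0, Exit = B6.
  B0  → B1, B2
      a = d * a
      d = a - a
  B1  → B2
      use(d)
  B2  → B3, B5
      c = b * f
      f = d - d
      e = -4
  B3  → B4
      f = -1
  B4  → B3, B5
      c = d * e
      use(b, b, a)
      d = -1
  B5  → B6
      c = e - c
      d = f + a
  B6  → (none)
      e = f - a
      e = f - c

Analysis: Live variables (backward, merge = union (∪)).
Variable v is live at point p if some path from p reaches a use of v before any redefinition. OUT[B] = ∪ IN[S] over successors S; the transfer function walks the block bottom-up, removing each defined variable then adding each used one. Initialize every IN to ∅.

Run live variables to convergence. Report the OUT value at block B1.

Answer: {a, b, d, f}

Derivation:
Fixpoint table:
  B0:  IN={a, b, d, f}  OUT={a, b, d, f}
  B1:  IN={a, b, d, f}  OUT={a, b, d, f}
  B2:  IN={a, b, d, f}  OUT={a, b, c, d, e, f}
  B3:  IN={a, b, d, e}  OUT={a, b, d, e, f}
  B4:  IN={a, b, d, e, f}  OUT={a, b, c, d, e, f}
  B5:  IN={a, c, e, f}  OUT={a, c, f}
  B6:  IN={a, c, f}  OUT={}

Merge at B1: OUT[B1] = IN[B2] = {a, b, d, f}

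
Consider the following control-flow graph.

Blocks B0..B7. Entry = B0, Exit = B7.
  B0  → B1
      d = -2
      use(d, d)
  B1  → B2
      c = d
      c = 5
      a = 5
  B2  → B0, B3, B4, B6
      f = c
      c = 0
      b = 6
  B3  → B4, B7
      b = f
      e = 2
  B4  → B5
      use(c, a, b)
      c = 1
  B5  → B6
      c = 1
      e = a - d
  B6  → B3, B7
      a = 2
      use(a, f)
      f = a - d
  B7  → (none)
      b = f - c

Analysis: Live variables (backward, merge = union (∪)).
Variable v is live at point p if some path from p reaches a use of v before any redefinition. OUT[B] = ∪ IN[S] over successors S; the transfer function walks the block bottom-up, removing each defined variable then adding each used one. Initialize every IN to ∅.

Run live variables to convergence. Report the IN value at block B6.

Answer: {c, d, f}

Trace:
Per-block solution:
  B0:   IN={}   OUT={d}
  B1:   IN={d}   OUT={a, c, d}
  B2:   IN={a, c, d}   OUT={a, b, c, d, f}
  B3:   IN={a, c, d, f}   OUT={a, b, c, d, f}
  B4:   IN={a, b, c, d, f}   OUT={a, d, f}
  B5:   IN={a, d, f}   OUT={c, d, f}
  B6:   IN={c, d, f}   OUT={a, c, d, f}
  B7:   IN={c, f}   OUT={}

Merge at B6: OUT[B6] = IN[B3] ⊔ IN[B7] = {a, c, d, f}
Applying B6's transfer function to that OUT value gives IN[B6] (row B6 above).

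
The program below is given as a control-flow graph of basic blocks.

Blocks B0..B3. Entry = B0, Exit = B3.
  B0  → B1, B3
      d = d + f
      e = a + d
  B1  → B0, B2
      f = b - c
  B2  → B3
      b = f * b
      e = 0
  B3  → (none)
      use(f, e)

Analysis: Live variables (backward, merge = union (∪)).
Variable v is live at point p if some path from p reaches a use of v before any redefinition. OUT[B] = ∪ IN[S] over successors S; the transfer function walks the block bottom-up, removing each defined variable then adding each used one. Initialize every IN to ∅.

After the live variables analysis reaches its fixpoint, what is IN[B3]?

Fixpoint table:
  B0:   IN={a, b, c, d, f}   OUT={a, b, c, d, e, f}
  B1:   IN={a, b, c, d}   OUT={a, b, c, d, f}
  B2:   IN={b, f}   OUT={e, f}
  B3:   IN={e, f}   OUT={}

B3 is the boundary node: OUT[B3] = {}
Applying B3's transfer function to that OUT value gives IN[B3] (row B3 above).

Answer: {e, f}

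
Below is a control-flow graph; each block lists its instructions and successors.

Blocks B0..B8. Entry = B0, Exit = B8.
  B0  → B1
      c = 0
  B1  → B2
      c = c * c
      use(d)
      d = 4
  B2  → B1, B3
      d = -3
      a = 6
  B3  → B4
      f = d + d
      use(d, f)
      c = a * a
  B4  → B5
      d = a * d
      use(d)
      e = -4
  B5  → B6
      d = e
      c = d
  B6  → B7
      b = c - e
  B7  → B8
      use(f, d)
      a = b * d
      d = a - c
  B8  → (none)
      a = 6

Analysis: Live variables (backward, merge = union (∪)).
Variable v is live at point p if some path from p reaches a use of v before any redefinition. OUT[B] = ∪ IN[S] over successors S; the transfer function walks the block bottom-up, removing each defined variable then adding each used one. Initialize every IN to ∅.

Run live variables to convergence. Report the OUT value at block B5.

Fixpoint table:
  B0:   IN={d}   OUT={c, d}
  B1:   IN={c, d}   OUT={c}
  B2:   IN={c}   OUT={a, c, d}
  B3:   IN={a, d}   OUT={a, d, f}
  B4:   IN={a, d, f}   OUT={e, f}
  B5:   IN={e, f}   OUT={c, d, e, f}
  B6:   IN={c, d, e, f}   OUT={b, c, d, f}
  B7:   IN={b, c, d, f}   OUT={}
  B8:   IN={}   OUT={}

Merge at B5: OUT[B5] = IN[B6] = {c, d, e, f}

Answer: {c, d, e, f}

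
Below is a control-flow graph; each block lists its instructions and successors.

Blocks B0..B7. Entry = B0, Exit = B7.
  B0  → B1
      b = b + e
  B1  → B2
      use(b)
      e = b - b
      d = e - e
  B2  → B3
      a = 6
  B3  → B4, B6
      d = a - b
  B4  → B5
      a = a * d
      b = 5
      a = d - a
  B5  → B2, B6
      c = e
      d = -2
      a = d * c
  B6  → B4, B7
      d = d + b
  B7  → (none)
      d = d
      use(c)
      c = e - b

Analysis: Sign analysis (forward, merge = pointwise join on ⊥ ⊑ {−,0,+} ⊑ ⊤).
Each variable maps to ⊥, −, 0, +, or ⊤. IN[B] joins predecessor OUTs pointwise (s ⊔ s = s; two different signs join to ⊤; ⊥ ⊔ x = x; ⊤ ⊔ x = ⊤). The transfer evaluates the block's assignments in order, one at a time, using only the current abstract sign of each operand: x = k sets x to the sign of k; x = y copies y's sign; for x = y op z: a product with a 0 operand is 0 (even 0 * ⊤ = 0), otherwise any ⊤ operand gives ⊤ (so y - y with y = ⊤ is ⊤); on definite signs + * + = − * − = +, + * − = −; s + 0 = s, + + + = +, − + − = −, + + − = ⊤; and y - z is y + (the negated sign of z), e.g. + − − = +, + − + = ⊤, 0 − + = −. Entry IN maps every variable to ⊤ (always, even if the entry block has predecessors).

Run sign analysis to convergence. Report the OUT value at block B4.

Answer: {a: ⊤, b: +, c: ⊤, d: ⊤, e: ⊤, f: ⊤}

Working:
Converged values:
  B0:  IN=(all ⊤)  OUT=(all ⊤)
  B1:  IN=(all ⊤)  OUT=(all ⊤)
  B2:  IN=(all ⊤)  OUT={a:+; rest ⊤}
  B3:  IN={a:+; rest ⊤}  OUT={a:+; rest ⊤}
  B4:  IN=(all ⊤)  OUT={b:+; rest ⊤}
  B5:  IN={b:+; rest ⊤}  OUT={b:+, d:-; rest ⊤}
  B6:  IN=(all ⊤)  OUT=(all ⊤)
  B7:  IN=(all ⊤)  OUT=(all ⊤)

Merge at B4: IN[B4] = OUT[B3] ⊔ OUT[B6] = {a: ⊤, b: ⊤, c: ⊤, d: ⊤, e: ⊤, f: ⊤}
Applying B4's transfer function to that IN value gives OUT[B4] (row B4 above).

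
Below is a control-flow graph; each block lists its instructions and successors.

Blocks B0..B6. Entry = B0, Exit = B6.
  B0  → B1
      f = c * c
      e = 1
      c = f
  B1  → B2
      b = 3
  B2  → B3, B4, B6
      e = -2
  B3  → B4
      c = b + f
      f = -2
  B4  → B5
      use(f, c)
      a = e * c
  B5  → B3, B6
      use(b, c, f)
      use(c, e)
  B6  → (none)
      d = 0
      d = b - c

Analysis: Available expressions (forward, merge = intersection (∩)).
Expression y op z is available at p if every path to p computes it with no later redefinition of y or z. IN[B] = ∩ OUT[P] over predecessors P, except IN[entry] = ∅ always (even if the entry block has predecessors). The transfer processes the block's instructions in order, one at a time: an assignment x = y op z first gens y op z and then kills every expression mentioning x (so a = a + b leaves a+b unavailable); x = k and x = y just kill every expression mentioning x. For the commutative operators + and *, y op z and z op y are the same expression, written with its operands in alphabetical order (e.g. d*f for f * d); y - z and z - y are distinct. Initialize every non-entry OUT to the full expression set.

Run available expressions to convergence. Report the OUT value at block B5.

Converged values:
  B0:   IN={}   OUT={}
  B1:   IN={}   OUT={}
  B2:   IN={}   OUT={}
  B3:   IN={}   OUT={}
  B4:   IN={}   OUT={c*e}
  B5:   IN={c*e}   OUT={c*e}
  B6:   IN={}   OUT={b-c}

Merge at B5: IN[B5] = OUT[B4] = {c*e}
Applying B5's transfer function to that IN value gives OUT[B5] (row B5 above).

Answer: {c*e}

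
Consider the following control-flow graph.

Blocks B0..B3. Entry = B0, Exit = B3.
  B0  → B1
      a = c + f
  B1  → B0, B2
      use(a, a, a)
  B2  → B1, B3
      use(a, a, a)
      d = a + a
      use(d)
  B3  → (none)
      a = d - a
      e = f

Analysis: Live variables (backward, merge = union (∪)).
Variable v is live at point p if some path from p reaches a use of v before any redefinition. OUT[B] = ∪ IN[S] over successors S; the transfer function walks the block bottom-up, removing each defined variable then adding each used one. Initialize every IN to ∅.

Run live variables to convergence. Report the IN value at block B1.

Answer: {a, c, f}

Working:
Fixpoint table:
  B0:   IN={c, f}   OUT={a, c, f}
  B1:   IN={a, c, f}   OUT={a, c, f}
  B2:   IN={a, c, f}   OUT={a, c, d, f}
  B3:   IN={a, d, f}   OUT={}

Merge at B1: OUT[B1] = IN[B0] ⊔ IN[B2] = {a, c, f}
Applying B1's transfer function to that OUT value gives IN[B1] (row B1 above).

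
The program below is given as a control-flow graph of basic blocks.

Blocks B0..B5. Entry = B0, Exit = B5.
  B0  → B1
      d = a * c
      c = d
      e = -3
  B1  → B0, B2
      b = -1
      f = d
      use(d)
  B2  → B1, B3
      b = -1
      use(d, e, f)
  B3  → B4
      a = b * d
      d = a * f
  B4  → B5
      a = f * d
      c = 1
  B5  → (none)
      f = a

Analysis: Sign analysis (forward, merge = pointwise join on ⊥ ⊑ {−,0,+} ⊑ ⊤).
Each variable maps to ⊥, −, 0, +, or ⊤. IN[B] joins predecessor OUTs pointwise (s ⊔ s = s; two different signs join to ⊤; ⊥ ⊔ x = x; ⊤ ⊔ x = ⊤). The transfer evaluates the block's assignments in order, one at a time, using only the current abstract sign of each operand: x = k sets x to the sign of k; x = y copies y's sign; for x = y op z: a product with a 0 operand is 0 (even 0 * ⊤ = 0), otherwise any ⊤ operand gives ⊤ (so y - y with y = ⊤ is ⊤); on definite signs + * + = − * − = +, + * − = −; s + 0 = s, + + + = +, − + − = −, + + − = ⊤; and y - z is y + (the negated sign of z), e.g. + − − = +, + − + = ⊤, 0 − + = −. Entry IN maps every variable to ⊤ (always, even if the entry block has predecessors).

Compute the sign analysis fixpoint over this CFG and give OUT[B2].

Answer: {a: ⊤, b: -, c: ⊤, d: ⊤, e: -, f: ⊤}

Trace:
Converged values:
  B0: | IN=(all ⊤) | OUT={e:-; rest ⊤}
  B1: | IN={e:-; rest ⊤} | OUT={b:-, e:-; rest ⊤}
  B2: | IN={b:-, e:-; rest ⊤} | OUT={b:-, e:-; rest ⊤}
  B3: | IN={b:-, e:-; rest ⊤} | OUT={b:-, e:-; rest ⊤}
  B4: | IN={b:-, e:-; rest ⊤} | OUT={b:-, c:+, e:-; rest ⊤}
  B5: | IN={b:-, c:+, e:-; rest ⊤} | OUT={b:-, c:+, e:-; rest ⊤}

Merge at B2: IN[B2] = OUT[B1] = {a: ⊤, b: -, c: ⊤, d: ⊤, e: -, f: ⊤}
Applying B2's transfer function to that IN value gives OUT[B2] (row B2 above).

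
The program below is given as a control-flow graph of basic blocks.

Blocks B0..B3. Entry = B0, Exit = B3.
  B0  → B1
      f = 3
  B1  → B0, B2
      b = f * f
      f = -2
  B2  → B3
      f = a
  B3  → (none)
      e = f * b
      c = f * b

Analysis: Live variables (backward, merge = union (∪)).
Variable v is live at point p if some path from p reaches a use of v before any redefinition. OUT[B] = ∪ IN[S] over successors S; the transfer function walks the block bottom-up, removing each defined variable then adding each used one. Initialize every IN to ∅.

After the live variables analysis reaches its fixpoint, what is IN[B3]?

Per-block solution:
  B0: | IN={a} | OUT={a, f}
  B1: | IN={a, f} | OUT={a, b}
  B2: | IN={a, b} | OUT={b, f}
  B3: | IN={b, f} | OUT={}

B3 is the boundary node: OUT[B3] = {}
Applying B3's transfer function to that OUT value gives IN[B3] (row B3 above).

Answer: {b, f}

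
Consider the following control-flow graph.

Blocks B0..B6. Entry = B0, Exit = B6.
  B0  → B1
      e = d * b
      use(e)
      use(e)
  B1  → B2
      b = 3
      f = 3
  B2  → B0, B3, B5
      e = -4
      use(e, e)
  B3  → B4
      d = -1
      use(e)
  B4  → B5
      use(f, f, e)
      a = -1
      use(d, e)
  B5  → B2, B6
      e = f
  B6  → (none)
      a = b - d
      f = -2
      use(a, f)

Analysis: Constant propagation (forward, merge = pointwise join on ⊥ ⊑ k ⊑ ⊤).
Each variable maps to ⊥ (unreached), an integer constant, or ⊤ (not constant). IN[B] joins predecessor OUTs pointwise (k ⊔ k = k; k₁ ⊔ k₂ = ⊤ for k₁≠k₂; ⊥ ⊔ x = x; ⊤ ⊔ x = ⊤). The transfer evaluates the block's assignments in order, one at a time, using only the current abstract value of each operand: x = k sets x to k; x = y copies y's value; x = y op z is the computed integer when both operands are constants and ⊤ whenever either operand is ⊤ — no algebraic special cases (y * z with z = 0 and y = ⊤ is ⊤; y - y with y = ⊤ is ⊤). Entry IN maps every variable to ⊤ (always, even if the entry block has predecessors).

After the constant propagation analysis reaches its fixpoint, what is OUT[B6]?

Answer: {a: ⊤, b: 3, c: ⊤, d: ⊤, e: 3, f: -2}

Trace:
Fixpoint table:
  B0: | IN=(all ⊤) | OUT=(all ⊤)
  B1: | IN=(all ⊤) | OUT={b:3, f:3; rest ⊤}
  B2: | IN={b:3, f:3; rest ⊤} | OUT={b:3, e:-4, f:3; rest ⊤}
  B3: | IN={b:3, e:-4, f:3; rest ⊤} | OUT={b:3, d:-1, e:-4, f:3; rest ⊤}
  B4: | IN={b:3, d:-1, e:-4, f:3; rest ⊤} | OUT={a:-1, b:3, d:-1, e:-4, f:3; rest ⊤}
  B5: | IN={b:3, e:-4, f:3; rest ⊤} | OUT={b:3, e:3, f:3; rest ⊤}
  B6: | IN={b:3, e:3, f:3; rest ⊤} | OUT={b:3, e:3, f:-2; rest ⊤}

Merge at B6: IN[B6] = OUT[B5] = {a: ⊤, b: 3, c: ⊤, d: ⊤, e: 3, f: 3}
Applying B6's transfer function to that IN value gives OUT[B6] (row B6 above).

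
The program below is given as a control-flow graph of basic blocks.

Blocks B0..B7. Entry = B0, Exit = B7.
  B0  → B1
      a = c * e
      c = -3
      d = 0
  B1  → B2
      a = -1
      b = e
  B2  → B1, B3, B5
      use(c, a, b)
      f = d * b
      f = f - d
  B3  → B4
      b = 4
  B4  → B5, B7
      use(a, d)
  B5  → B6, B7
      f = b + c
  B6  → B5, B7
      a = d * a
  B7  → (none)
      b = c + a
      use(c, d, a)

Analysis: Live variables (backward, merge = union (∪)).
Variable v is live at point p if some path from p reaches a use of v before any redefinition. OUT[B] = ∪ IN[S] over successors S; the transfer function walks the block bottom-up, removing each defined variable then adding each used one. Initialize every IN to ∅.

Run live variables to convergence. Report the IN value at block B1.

Answer: {c, d, e}

Derivation:
Fixpoint table:
  B0:  IN={c, e}  OUT={c, d, e}
  B1:  IN={c, d, e}  OUT={a, b, c, d, e}
  B2:  IN={a, b, c, d, e}  OUT={a, b, c, d, e}
  B3:  IN={a, c, d}  OUT={a, b, c, d}
  B4:  IN={a, b, c, d}  OUT={a, b, c, d}
  B5:  IN={a, b, c, d}  OUT={a, b, c, d}
  B6:  IN={a, b, c, d}  OUT={a, b, c, d}
  B7:  IN={a, c, d}  OUT={}

Merge at B1: OUT[B1] = IN[B2] = {a, b, c, d, e}
Applying B1's transfer function to that OUT value gives IN[B1] (row B1 above).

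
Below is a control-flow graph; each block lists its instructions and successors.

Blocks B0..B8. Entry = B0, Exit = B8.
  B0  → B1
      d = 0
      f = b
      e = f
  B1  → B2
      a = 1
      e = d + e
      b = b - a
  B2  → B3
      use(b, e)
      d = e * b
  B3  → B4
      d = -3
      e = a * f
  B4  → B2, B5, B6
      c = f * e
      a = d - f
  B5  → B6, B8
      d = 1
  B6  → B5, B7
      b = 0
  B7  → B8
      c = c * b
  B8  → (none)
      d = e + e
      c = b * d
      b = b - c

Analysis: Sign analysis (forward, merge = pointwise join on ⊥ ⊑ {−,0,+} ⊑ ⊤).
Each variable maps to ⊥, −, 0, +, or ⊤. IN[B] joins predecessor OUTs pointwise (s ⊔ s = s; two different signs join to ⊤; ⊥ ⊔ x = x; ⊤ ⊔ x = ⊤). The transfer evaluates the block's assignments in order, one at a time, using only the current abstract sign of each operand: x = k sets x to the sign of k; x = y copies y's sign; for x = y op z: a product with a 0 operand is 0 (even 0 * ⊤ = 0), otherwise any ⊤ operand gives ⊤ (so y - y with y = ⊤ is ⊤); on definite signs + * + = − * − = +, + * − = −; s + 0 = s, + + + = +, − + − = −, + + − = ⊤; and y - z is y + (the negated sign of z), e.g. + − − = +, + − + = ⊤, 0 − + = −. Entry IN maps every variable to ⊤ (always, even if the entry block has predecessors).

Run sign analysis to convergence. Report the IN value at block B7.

Converged values:
  B0:   IN=(all ⊤)   OUT={d:0; rest ⊤}
  B1:   IN={d:0; rest ⊤}   OUT={a:+, d:0; rest ⊤}
  B2:   IN=(all ⊤)   OUT=(all ⊤)
  B3:   IN=(all ⊤)   OUT={d:-; rest ⊤}
  B4:   IN={d:-; rest ⊤}   OUT={d:-; rest ⊤}
  B5:   IN=(all ⊤)   OUT={d:+; rest ⊤}
  B6:   IN=(all ⊤)   OUT={b:0; rest ⊤}
  B7:   IN={b:0; rest ⊤}   OUT={b:0, c:0; rest ⊤}
  B8:   IN=(all ⊤)   OUT=(all ⊤)

Merge at B7: IN[B7] = OUT[B6] = {a: ⊤, b: 0, c: ⊤, d: ⊤, e: ⊤, f: ⊤}

Answer: {a: ⊤, b: 0, c: ⊤, d: ⊤, e: ⊤, f: ⊤}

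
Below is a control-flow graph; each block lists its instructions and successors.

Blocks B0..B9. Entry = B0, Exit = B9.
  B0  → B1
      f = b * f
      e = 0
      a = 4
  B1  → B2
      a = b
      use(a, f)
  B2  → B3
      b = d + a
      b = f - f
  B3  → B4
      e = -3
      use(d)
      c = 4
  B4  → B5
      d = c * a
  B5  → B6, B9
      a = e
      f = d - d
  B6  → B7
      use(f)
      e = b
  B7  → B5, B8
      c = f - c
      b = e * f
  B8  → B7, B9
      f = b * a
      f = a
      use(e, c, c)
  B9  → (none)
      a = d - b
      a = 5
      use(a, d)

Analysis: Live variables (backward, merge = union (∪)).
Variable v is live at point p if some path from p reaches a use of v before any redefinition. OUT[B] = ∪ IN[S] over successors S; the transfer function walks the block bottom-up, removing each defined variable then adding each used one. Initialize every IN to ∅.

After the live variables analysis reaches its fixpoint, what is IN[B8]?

Answer: {a, b, c, d, e}

Trace:
Fixpoint table:
  B0:  IN={b, d, f}  OUT={b, d, f}
  B1:  IN={b, d, f}  OUT={a, d, f}
  B2:  IN={a, d, f}  OUT={a, b, d}
  B3:  IN={a, b, d}  OUT={a, b, c, e}
  B4:  IN={a, b, c, e}  OUT={b, c, d, e}
  B5:  IN={b, c, d, e}  OUT={a, b, c, d, f}
  B6:  IN={a, b, c, d, f}  OUT={a, c, d, e, f}
  B7:  IN={a, c, d, e, f}  OUT={a, b, c, d, e}
  B8:  IN={a, b, c, d, e}  OUT={a, b, c, d, e, f}
  B9:  IN={b, d}  OUT={}

Merge at B8: OUT[B8] = IN[B7] ⊔ IN[B9] = {a, b, c, d, e, f}
Applying B8's transfer function to that OUT value gives IN[B8] (row B8 above).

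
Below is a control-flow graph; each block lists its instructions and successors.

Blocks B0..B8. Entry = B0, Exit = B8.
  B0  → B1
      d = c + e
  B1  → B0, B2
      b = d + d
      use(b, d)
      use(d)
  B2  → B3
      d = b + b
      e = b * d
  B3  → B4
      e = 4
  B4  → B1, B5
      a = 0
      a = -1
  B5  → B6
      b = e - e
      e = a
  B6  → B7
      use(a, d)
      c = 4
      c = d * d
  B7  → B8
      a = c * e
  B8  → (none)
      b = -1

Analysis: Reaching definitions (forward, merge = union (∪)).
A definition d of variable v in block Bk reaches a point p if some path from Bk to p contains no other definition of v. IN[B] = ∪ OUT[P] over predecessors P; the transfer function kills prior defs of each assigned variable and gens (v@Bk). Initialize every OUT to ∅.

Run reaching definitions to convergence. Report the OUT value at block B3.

Converged values:
  B0:  IN={a@B4, b@B1, d@B0, d@B2, e@B3}  OUT={a@B4, b@B1, d@B0, e@B3}
  B1:  IN={a@B4, b@B1, d@B0, d@B2, e@B3}  OUT={a@B4, b@B1, d@B0, d@B2, e@B3}
  B2:  IN={a@B4, b@B1, d@B0, d@B2, e@B3}  OUT={a@B4, b@B1, d@B2, e@B2}
  B3:  IN={a@B4, b@B1, d@B2, e@B2}  OUT={a@B4, b@B1, d@B2, e@B3}
  B4:  IN={a@B4, b@B1, d@B2, e@B3}  OUT={a@B4, b@B1, d@B2, e@B3}
  B5:  IN={a@B4, b@B1, d@B2, e@B3}  OUT={a@B4, b@B5, d@B2, e@B5}
  B6:  IN={a@B4, b@B5, d@B2, e@B5}  OUT={a@B4, b@B5, c@B6, d@B2, e@B5}
  B7:  IN={a@B4, b@B5, c@B6, d@B2, e@B5}  OUT={a@B7, b@B5, c@B6, d@B2, e@B5}
  B8:  IN={a@B7, b@B5, c@B6, d@B2, e@B5}  OUT={a@B7, b@B8, c@B6, d@B2, e@B5}

Merge at B3: IN[B3] = OUT[B2] = {a@B4, b@B1, d@B2, e@B2}
Applying B3's transfer function to that IN value gives OUT[B3] (row B3 above).

Answer: {a@B4, b@B1, d@B2, e@B3}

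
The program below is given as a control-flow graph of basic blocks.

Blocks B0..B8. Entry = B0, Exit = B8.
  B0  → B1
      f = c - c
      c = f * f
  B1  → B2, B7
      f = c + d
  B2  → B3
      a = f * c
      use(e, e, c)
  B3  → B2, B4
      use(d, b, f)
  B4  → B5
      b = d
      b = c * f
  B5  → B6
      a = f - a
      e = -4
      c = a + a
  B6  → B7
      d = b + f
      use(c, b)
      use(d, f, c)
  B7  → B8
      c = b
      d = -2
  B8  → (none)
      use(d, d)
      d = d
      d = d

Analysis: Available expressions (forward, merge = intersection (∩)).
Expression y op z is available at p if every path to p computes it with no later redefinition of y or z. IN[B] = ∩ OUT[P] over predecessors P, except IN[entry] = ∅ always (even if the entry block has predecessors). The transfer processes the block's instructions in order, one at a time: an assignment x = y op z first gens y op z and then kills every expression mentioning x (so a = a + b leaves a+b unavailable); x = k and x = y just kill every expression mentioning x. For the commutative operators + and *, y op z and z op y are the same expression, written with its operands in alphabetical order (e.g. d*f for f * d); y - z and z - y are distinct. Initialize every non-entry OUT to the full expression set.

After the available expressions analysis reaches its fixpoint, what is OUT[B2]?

Answer: {c*f, c+d}

Working:
Converged values:
  B0:   IN={}   OUT={f*f}
  B1:   IN={f*f}   OUT={c+d}
  B2:   IN={c+d}   OUT={c*f, c+d}
  B3:   IN={c*f, c+d}   OUT={c*f, c+d}
  B4:   IN={c*f, c+d}   OUT={c*f, c+d}
  B5:   IN={c*f, c+d}   OUT={a+a}
  B6:   IN={a+a}   OUT={a+a, b+f}
  B7:   IN={}   OUT={}
  B8:   IN={}   OUT={}

Merge at B2: IN[B2] = OUT[B1] ∩ OUT[B3] = {c+d}
Applying B2's transfer function to that IN value gives OUT[B2] (row B2 above).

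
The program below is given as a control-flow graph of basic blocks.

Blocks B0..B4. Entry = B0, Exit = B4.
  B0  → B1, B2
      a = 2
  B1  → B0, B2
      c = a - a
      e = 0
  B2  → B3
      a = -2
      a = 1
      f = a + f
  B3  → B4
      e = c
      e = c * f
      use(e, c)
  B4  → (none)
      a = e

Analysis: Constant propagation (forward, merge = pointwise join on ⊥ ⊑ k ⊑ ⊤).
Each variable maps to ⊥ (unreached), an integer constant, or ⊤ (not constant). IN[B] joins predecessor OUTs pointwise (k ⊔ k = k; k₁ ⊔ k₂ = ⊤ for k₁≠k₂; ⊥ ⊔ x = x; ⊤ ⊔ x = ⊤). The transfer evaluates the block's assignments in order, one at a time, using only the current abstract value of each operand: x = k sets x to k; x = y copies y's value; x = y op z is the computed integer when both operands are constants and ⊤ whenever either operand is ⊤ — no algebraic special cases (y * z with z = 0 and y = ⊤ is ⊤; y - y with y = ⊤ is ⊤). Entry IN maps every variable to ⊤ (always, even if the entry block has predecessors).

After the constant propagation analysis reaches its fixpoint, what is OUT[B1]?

Answer: {a: 2, b: ⊤, c: 0, d: ⊤, e: 0, f: ⊤}

Working:
Fixpoint table:
  B0:  IN=(all ⊤)  OUT={a:2; rest ⊤}
  B1:  IN={a:2; rest ⊤}  OUT={a:2, c:0, e:0; rest ⊤}
  B2:  IN={a:2; rest ⊤}  OUT={a:1; rest ⊤}
  B3:  IN={a:1; rest ⊤}  OUT={a:1; rest ⊤}
  B4:  IN={a:1; rest ⊤}  OUT=(all ⊤)

Merge at B1: IN[B1] = OUT[B0] = {a: 2, b: ⊤, c: ⊤, d: ⊤, e: ⊤, f: ⊤}
Applying B1's transfer function to that IN value gives OUT[B1] (row B1 above).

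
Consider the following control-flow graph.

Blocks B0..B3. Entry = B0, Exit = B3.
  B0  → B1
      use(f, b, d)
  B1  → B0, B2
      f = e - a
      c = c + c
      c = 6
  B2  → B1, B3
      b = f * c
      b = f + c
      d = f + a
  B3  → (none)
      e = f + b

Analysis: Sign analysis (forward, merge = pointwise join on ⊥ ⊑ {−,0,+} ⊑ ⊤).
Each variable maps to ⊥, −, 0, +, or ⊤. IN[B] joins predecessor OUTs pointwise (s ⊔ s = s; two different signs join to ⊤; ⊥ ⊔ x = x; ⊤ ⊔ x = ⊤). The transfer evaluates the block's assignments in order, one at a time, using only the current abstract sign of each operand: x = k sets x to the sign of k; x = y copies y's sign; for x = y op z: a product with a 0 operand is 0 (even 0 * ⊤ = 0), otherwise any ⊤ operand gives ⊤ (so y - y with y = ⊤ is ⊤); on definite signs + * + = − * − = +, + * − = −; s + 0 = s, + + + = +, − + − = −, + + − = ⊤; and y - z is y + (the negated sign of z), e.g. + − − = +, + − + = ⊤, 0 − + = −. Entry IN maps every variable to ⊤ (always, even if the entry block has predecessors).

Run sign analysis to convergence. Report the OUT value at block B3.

Fixpoint table:
  B0:   IN=(all ⊤)   OUT=(all ⊤)
  B1:   IN=(all ⊤)   OUT={c:+; rest ⊤}
  B2:   IN={c:+; rest ⊤}   OUT={c:+; rest ⊤}
  B3:   IN={c:+; rest ⊤}   OUT={c:+; rest ⊤}

Merge at B3: IN[B3] = OUT[B2] = {a: ⊤, b: ⊤, c: +, d: ⊤, e: ⊤, f: ⊤}
Applying B3's transfer function to that IN value gives OUT[B3] (row B3 above).

Answer: {a: ⊤, b: ⊤, c: +, d: ⊤, e: ⊤, f: ⊤}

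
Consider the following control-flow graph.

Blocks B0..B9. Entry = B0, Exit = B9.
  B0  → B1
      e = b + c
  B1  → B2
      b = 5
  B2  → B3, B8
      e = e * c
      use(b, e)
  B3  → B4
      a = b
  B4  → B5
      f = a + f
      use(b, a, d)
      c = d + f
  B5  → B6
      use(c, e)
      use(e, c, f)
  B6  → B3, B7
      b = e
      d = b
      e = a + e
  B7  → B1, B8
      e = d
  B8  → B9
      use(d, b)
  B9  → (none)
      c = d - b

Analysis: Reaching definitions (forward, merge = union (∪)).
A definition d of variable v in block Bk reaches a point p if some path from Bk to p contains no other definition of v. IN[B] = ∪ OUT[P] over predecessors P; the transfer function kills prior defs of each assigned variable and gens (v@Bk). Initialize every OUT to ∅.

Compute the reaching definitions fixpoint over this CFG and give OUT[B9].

Converged values:
  B0: | IN={} | OUT={e@B0}
  B1: | IN={a@B3, b@B6, c@B4, d@B6, e@B0, e@B7, f@B4} | OUT={a@B3, b@B1, c@B4, d@B6, e@B0, e@B7, f@B4}
  B2: | IN={a@B3, b@B1, c@B4, d@B6, e@B0, e@B7, f@B4} | OUT={a@B3, b@B1, c@B4, d@B6, e@B2, f@B4}
  B3: | IN={a@B3, b@B1, b@B6, c@B4, d@B6, e@B2, e@B6, f@B4} | OUT={a@B3, b@B1, b@B6, c@B4, d@B6, e@B2, e@B6, f@B4}
  B4: | IN={a@B3, b@B1, b@B6, c@B4, d@B6, e@B2, e@B6, f@B4} | OUT={a@B3, b@B1, b@B6, c@B4, d@B6, e@B2, e@B6, f@B4}
  B5: | IN={a@B3, b@B1, b@B6, c@B4, d@B6, e@B2, e@B6, f@B4} | OUT={a@B3, b@B1, b@B6, c@B4, d@B6, e@B2, e@B6, f@B4}
  B6: | IN={a@B3, b@B1, b@B6, c@B4, d@B6, e@B2, e@B6, f@B4} | OUT={a@B3, b@B6, c@B4, d@B6, e@B6, f@B4}
  B7: | IN={a@B3, b@B6, c@B4, d@B6, e@B6, f@B4} | OUT={a@B3, b@B6, c@B4, d@B6, e@B7, f@B4}
  B8: | IN={a@B3, b@B1, b@B6, c@B4, d@B6, e@B2, e@B7, f@B4} | OUT={a@B3, b@B1, b@B6, c@B4, d@B6, e@B2, e@B7, f@B4}
  B9: | IN={a@B3, b@B1, b@B6, c@B4, d@B6, e@B2, e@B7, f@B4} | OUT={a@B3, b@B1, b@B6, c@B9, d@B6, e@B2, e@B7, f@B4}

Merge at B9: IN[B9] = OUT[B8] = {a@B3, b@B1, b@B6, c@B4, d@B6, e@B2, e@B7, f@B4}
Applying B9's transfer function to that IN value gives OUT[B9] (row B9 above).

Answer: {a@B3, b@B1, b@B6, c@B9, d@B6, e@B2, e@B7, f@B4}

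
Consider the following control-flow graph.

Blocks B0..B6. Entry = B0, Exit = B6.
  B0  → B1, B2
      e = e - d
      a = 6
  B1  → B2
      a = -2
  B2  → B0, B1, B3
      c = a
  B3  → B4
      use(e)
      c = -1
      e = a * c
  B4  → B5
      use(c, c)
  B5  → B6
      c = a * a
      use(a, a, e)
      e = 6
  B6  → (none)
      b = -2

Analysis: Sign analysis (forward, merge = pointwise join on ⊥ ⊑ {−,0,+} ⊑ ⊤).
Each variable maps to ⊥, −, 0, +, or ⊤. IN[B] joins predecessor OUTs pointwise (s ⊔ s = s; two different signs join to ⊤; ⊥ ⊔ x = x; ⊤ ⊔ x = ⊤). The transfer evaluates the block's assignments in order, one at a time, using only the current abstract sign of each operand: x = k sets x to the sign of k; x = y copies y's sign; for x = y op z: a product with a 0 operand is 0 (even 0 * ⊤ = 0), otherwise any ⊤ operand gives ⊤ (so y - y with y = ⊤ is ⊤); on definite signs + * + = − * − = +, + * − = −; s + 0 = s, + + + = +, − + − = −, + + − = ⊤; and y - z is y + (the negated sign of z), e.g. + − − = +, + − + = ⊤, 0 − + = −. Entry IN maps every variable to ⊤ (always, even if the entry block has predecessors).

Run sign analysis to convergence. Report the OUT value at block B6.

Answer: {a: ⊤, b: -, c: ⊤, d: ⊤, e: +, f: ⊤}

Trace:
Per-block solution:
  B0:  IN=(all ⊤)  OUT={a:+; rest ⊤}
  B1:  IN=(all ⊤)  OUT={a:-; rest ⊤}
  B2:  IN=(all ⊤)  OUT=(all ⊤)
  B3:  IN=(all ⊤)  OUT={c:-; rest ⊤}
  B4:  IN={c:-; rest ⊤}  OUT={c:-; rest ⊤}
  B5:  IN={c:-; rest ⊤}  OUT={e:+; rest ⊤}
  B6:  IN={e:+; rest ⊤}  OUT={b:-, e:+; rest ⊤}

Merge at B6: IN[B6] = OUT[B5] = {a: ⊤, b: ⊤, c: ⊤, d: ⊤, e: +, f: ⊤}
Applying B6's transfer function to that IN value gives OUT[B6] (row B6 above).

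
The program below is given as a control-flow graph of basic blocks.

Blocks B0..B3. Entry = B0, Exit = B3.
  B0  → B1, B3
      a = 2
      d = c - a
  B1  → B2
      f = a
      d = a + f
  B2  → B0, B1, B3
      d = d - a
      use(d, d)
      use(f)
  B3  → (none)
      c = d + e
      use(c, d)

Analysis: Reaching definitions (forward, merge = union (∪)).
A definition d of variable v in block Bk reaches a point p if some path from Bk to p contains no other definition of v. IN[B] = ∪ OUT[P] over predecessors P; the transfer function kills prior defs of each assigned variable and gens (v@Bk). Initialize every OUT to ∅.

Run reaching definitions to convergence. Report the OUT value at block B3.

Fixpoint table:
  B0: | IN={a@B0, d@B2, f@B1} | OUT={a@B0, d@B0, f@B1}
  B1: | IN={a@B0, d@B0, d@B2, f@B1} | OUT={a@B0, d@B1, f@B1}
  B2: | IN={a@B0, d@B1, f@B1} | OUT={a@B0, d@B2, f@B1}
  B3: | IN={a@B0, d@B0, d@B2, f@B1} | OUT={a@B0, c@B3, d@B0, d@B2, f@B1}

Merge at B3: IN[B3] = OUT[B0] ⊔ OUT[B2] = {a@B0, d@B0, d@B2, f@B1}
Applying B3's transfer function to that IN value gives OUT[B3] (row B3 above).

Answer: {a@B0, c@B3, d@B0, d@B2, f@B1}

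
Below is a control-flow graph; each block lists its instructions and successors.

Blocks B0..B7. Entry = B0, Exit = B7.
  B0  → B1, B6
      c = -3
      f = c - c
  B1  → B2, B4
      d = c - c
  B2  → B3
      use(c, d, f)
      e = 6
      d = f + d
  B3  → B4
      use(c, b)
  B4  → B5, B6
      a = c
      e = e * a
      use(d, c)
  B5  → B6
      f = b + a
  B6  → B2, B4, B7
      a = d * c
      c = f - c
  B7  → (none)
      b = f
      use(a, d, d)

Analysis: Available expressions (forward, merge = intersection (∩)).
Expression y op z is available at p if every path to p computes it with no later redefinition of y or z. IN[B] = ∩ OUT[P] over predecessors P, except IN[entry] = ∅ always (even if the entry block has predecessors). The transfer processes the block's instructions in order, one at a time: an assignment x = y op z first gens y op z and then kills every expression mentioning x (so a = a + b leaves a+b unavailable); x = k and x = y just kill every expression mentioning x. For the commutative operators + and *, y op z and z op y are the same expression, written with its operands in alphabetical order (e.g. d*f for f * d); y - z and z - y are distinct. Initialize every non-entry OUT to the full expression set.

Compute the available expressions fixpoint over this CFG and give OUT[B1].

Per-block solution:
  B0: | IN={} | OUT={c-c}
  B1: | IN={c-c} | OUT={c-c}
  B2: | IN={} | OUT={}
  B3: | IN={} | OUT={}
  B4: | IN={} | OUT={}
  B5: | IN={} | OUT={a+b}
  B6: | IN={} | OUT={}
  B7: | IN={} | OUT={}

Merge at B1: IN[B1] = OUT[B0] = {c-c}
Applying B1's transfer function to that IN value gives OUT[B1] (row B1 above).

Answer: {c-c}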